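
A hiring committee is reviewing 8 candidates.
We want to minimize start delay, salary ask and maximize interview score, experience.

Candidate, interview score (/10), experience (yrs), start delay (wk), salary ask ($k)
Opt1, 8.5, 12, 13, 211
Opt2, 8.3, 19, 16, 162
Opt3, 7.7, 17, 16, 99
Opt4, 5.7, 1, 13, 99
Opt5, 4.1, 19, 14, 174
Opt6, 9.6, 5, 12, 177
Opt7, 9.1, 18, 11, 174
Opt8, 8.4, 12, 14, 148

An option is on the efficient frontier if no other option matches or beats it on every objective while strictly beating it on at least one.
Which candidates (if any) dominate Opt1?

Opt7

Opt7: interview score 9.1≥8.5, experience 18≥12, start delay 11≤13, salary ask 174≤211 — dominates Opt1.
Others (Opt2, Opt3, Opt4, Opt5, Opt6, Opt8) are each worse than Opt1 on at least one objective.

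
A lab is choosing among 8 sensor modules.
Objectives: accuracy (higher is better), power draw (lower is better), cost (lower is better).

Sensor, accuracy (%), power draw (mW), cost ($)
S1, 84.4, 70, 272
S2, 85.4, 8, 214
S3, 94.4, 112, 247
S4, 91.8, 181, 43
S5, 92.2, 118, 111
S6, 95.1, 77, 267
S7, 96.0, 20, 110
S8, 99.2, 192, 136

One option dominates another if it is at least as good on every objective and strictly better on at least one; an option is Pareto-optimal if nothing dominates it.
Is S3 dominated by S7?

Yes

S7 vs S3: accuracy 96.0≥94.4, power draw 20≤112, cost 110≤247 — S7 is at least as good on every objective with at least one strict improvement.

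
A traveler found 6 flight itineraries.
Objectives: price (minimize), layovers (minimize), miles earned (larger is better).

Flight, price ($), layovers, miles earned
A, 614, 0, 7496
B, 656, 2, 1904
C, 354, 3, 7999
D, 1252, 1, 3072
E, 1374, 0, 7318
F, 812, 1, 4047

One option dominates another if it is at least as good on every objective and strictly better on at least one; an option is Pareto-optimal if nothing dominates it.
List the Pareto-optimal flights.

A, C

A: not dominated.
B: dominated by A (price 614≤656, layovers 0≤2, miles earned 7496≥1904).
C: not dominated (best price).
D: dominated by A (price 614≤1252, layovers 0≤1, miles earned 7496≥3072).
E: dominated by A (price 614≤1374, layovers 0≤0, miles earned 7496≥7318).
F: dominated by A (price 614≤812, layovers 0≤1, miles earned 7496≥4047).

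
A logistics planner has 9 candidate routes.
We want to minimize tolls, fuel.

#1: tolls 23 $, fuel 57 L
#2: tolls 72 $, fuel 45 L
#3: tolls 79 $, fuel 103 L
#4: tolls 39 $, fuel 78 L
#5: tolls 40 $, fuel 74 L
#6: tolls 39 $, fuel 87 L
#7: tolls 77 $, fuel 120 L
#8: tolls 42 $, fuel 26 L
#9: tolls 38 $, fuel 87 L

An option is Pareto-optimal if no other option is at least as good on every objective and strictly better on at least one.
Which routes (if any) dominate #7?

#1, #2, #4, #5, #6, #8, #9

#1: tolls 23≤77, fuel 57≤120 — dominates #7.
#2: tolls 72≤77, fuel 45≤120 — dominates #7.
#4: tolls 39≤77, fuel 78≤120 — dominates #7.
#5: tolls 40≤77, fuel 74≤120 — dominates #7.
#6: tolls 39≤77, fuel 87≤120 — dominates #7.
#8: tolls 42≤77, fuel 26≤120 — dominates #7.
#9: tolls 38≤77, fuel 87≤120 — dominates #7.
Others (#3) are each worse than #7 on at least one objective.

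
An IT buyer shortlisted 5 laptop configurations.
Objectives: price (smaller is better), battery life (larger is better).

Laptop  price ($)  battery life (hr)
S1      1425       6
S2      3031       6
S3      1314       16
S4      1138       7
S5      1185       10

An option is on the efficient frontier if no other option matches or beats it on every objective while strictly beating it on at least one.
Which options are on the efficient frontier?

S1: dominated by S3 (price 1314≤1425, battery life 16≥6).
S2: dominated by S1 (price 1425≤3031, battery life 6≥6).
S3: not dominated (best battery life).
S4: not dominated (best price).
S5: not dominated.

S3, S4, S5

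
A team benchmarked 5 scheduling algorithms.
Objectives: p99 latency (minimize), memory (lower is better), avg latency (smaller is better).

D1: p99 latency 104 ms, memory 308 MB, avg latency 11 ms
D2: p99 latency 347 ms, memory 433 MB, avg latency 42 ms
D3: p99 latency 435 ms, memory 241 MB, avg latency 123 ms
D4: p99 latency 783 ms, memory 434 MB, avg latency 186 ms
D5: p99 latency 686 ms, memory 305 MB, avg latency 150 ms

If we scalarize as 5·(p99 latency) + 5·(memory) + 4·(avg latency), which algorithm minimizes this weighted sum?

D1: 5·104 + 5·308 + 4·11 = 2104
D2: 5·347 + 5·433 + 4·42 = 4068
D3: 5·435 + 5·241 + 4·123 = 3872
D4: 5·783 + 5·434 + 4·186 = 6829
D5: 5·686 + 5·305 + 4·150 = 5555
Lowest: D1 at 2104.

D1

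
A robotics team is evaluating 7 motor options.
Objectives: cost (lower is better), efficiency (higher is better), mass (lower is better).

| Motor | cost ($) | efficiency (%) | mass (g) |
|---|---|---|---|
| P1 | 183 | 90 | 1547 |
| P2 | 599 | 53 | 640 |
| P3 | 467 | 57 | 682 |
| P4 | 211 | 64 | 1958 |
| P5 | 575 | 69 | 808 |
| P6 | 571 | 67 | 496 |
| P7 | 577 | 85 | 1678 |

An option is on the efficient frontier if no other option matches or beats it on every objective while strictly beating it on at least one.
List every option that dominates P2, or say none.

P6: cost 571≤599, efficiency 67≥53, mass 496≤640 — dominates P2.
Others (P1, P3, P4, P5, P7) are each worse than P2 on at least one objective.

P6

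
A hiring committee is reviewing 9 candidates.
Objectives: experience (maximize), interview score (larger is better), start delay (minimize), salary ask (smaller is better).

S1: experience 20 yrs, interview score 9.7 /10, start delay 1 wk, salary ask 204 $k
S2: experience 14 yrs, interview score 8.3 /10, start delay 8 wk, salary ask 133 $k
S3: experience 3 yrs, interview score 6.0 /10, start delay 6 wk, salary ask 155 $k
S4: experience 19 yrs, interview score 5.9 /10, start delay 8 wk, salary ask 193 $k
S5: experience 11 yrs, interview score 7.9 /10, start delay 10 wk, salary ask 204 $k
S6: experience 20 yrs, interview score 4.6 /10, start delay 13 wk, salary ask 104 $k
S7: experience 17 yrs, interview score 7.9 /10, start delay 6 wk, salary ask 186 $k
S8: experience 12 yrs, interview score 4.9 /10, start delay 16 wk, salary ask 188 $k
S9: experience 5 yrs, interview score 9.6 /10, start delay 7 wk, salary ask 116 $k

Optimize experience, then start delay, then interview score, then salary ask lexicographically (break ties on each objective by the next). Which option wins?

First maximize experience: best is 20, kept {S1, S6}.
Then minimize start delay: best is 1, kept {S1}.

S1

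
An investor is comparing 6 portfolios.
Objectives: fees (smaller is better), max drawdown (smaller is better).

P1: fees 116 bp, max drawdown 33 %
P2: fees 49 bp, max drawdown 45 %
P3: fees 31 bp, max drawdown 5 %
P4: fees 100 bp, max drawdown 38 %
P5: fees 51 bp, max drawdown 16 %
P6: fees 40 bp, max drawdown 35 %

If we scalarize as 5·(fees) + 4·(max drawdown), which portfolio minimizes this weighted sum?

P1: 5·116 + 4·33 = 712
P2: 5·49 + 4·45 = 425
P3: 5·31 + 4·5 = 175
P4: 5·100 + 4·38 = 652
P5: 5·51 + 4·16 = 319
P6: 5·40 + 4·35 = 340
Lowest: P3 at 175.

P3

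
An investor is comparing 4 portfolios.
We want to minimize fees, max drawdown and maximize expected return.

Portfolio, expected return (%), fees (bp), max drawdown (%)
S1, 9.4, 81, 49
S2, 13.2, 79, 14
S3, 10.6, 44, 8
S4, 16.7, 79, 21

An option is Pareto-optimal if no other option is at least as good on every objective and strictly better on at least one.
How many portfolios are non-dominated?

3

S1: dominated by S2 (expected return 13.2≥9.4, fees 79≤81, max drawdown 14≤49).
S2: not dominated.
S3: not dominated (best fees).
S4: not dominated (best expected return).
Pareto-optimal: S2, S3, S4 → 3.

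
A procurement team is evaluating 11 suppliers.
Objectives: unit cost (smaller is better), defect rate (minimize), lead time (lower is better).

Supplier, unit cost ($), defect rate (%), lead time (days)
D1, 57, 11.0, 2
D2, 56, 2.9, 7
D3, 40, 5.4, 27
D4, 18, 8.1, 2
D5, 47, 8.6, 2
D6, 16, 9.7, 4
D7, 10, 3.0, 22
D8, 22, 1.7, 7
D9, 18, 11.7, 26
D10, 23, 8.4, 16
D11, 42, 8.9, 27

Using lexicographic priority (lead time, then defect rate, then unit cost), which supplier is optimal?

D4

First minimize lead time: best is 2, kept {D1, D4, D5}.
Then minimize defect rate: best is 8.1, kept {D4}.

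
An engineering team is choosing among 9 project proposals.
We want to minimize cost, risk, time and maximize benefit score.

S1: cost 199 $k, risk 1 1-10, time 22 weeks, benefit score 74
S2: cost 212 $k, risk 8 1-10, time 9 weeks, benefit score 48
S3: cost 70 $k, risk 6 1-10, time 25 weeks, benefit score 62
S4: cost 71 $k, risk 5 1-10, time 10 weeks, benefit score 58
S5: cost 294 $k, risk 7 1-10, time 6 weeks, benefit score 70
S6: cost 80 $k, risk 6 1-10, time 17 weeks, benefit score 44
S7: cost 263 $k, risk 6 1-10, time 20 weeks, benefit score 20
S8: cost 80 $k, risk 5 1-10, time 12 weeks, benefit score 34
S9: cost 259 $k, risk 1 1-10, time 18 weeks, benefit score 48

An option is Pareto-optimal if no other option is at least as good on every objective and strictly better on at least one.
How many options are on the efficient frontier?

S1: not dominated (best benefit score).
S2: not dominated.
S3: not dominated (best cost).
S4: not dominated.
S5: not dominated (best time).
S6: dominated by S4 (cost 71≤80, risk 5≤6, time 10≤17, benefit score 58≥44).
S7: dominated by S4 (cost 71≤263, risk 5≤6, time 10≤20, benefit score 58≥20).
S8: dominated by S4 (cost 71≤80, risk 5≤5, time 10≤12, benefit score 58≥34).
S9: not dominated.
Pareto-optimal: S1, S2, S3, S4, S5, S9 → 6.

6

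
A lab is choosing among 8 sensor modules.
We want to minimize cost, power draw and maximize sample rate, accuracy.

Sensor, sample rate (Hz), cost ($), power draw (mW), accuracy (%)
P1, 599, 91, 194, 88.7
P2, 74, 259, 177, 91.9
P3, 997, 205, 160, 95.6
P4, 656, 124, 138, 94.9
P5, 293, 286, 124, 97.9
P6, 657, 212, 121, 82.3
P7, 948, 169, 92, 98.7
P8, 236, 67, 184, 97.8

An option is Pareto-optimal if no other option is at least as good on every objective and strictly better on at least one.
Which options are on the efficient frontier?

P1, P3, P4, P7, P8

P1: not dominated.
P2: dominated by P3 (sample rate 997≥74, cost 205≤259, power draw 160≤177, accuracy 95.6≥91.9).
P3: not dominated (best sample rate).
P4: not dominated.
P5: dominated by P7 (sample rate 948≥293, cost 169≤286, power draw 92≤124, accuracy 98.7≥97.9).
P6: dominated by P7 (sample rate 948≥657, cost 169≤212, power draw 92≤121, accuracy 98.7≥82.3).
P7: not dominated (best power draw).
P8: not dominated (best cost).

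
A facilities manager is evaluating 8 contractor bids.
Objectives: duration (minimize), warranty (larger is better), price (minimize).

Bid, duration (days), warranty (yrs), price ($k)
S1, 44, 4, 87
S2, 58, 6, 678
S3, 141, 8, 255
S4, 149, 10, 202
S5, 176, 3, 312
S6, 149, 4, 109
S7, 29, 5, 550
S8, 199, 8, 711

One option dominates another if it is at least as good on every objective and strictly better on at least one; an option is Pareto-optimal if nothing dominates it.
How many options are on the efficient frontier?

S1: not dominated (best price).
S2: not dominated.
S3: not dominated.
S4: not dominated (best warranty).
S5: dominated by S1 (duration 44≤176, warranty 4≥3, price 87≤312).
S6: dominated by S1 (duration 44≤149, warranty 4≥4, price 87≤109).
S7: not dominated (best duration).
S8: dominated by S3 (duration 141≤199, warranty 8≥8, price 255≤711).
Pareto-optimal: S1, S2, S3, S4, S7 → 5.

5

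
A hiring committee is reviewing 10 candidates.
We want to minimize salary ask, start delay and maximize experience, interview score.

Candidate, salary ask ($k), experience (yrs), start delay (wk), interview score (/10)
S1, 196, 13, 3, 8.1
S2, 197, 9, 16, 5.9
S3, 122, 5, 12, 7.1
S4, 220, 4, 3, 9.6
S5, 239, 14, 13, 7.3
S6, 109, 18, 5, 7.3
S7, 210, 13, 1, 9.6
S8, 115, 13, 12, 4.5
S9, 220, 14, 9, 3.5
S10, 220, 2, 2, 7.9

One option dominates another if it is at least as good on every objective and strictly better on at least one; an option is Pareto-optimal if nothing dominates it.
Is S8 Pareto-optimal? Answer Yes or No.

S6 vs S8: salary ask 109≤115, experience 18≥13, start delay 5≤12, interview score 7.3≥4.5 — S6 is at least as good on every objective and strictly better on at least one, so S6 dominates S8.

No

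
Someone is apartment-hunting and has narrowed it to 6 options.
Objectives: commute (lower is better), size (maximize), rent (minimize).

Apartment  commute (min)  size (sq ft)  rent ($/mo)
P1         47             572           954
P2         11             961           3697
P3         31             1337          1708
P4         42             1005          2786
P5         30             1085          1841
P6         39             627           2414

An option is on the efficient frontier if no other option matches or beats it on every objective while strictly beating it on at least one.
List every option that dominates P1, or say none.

none

P2: worse on rent (3697 vs 954).
P3: worse on rent (1708 vs 954).
P4: worse on rent (2786 vs 954).
P5: worse on rent (1841 vs 954).
P6: worse on rent (2414 vs 954).
No option dominates P1.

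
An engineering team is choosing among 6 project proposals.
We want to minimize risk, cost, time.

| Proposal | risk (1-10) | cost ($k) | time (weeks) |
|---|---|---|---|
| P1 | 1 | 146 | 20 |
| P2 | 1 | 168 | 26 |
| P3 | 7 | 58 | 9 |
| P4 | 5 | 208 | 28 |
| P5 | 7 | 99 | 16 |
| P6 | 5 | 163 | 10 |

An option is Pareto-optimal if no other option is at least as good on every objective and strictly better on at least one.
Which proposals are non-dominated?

P1, P3, P6

P1: not dominated.
P2: dominated by P1 (risk 1≤1, cost 146≤168, time 20≤26).
P3: not dominated (best cost).
P4: dominated by P1 (risk 1≤5, cost 146≤208, time 20≤28).
P5: dominated by P3 (risk 7≤7, cost 58≤99, time 9≤16).
P6: not dominated.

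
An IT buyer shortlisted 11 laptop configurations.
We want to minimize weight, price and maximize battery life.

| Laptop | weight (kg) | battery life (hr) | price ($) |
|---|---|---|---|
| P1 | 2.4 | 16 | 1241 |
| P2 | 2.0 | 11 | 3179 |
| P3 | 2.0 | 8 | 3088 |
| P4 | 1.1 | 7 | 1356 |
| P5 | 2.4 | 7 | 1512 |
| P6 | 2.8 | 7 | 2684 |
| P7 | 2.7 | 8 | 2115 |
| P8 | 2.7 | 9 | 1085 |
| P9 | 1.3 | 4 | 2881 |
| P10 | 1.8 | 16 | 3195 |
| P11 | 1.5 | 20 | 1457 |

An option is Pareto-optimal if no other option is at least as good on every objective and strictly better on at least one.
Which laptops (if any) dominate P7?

P1, P8, P11

P1: weight 2.4≤2.7, battery life 16≥8, price 1241≤2115 — dominates P7.
P8: weight 2.7≤2.7, battery life 9≥8, price 1085≤2115 — dominates P7.
P11: weight 1.5≤2.7, battery life 20≥8, price 1457≤2115 — dominates P7.
Others (P2, P3, P4, P5, P6, P9, P10) are each worse than P7 on at least one objective.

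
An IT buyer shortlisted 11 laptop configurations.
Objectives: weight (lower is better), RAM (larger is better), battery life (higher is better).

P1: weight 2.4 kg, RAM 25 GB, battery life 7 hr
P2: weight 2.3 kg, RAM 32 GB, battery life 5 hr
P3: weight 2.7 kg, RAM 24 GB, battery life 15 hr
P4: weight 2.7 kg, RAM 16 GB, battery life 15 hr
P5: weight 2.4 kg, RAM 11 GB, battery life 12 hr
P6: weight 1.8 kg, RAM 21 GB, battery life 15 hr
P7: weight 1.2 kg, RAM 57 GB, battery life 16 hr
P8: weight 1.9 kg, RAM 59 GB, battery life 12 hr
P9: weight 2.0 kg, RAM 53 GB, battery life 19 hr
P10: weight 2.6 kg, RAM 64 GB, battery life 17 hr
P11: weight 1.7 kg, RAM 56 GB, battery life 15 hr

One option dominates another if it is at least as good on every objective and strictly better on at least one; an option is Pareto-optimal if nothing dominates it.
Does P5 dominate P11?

P5 vs P11: P5 is worse on weight (2.4 vs 1.7), so it does not dominate P11.

No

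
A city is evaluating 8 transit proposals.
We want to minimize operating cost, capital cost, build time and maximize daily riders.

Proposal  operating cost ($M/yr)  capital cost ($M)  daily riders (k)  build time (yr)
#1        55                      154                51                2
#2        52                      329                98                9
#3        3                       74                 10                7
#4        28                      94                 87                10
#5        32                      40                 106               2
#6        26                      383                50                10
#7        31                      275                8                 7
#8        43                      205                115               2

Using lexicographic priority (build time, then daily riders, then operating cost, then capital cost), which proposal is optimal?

First minimize build time: best is 2, kept {#1, #5, #8}.
Then maximize daily riders: best is 115, kept {#8}.

#8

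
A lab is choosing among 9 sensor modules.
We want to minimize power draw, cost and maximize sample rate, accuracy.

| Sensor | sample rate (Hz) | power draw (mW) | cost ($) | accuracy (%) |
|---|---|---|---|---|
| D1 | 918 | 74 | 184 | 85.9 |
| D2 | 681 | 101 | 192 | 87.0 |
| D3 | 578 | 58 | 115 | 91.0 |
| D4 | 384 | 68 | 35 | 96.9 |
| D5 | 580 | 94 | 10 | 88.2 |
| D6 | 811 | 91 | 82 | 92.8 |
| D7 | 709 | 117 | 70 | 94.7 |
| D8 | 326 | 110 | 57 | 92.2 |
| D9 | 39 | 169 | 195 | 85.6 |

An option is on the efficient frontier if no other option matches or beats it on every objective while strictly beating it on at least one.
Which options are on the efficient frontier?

D1, D3, D4, D5, D6, D7

D1: not dominated (best sample rate).
D2: dominated by D6 (sample rate 811≥681, power draw 91≤101, cost 82≤192, accuracy 92.8≥87.0).
D3: not dominated (best power draw).
D4: not dominated (best accuracy).
D5: not dominated (best cost).
D6: not dominated.
D7: not dominated.
D8: dominated by D4 (sample rate 384≥326, power draw 68≤110, cost 35≤57, accuracy 96.9≥92.2).
D9: dominated by D1 (sample rate 918≥39, power draw 74≤169, cost 184≤195, accuracy 85.9≥85.6).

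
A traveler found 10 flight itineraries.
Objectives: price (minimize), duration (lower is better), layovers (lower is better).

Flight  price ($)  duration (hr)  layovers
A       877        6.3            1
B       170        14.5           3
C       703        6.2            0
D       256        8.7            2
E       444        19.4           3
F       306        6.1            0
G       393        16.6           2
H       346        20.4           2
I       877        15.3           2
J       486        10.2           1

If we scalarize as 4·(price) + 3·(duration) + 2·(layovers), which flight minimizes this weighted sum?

B

A: 4·877 + 3·6.3 + 2·1 = 3528.9
B: 4·170 + 3·14.5 + 2·3 = 729.5
C: 4·703 + 3·6.2 + 2·0 = 2830.6
D: 4·256 + 3·8.7 + 2·2 = 1054.1
E: 4·444 + 3·19.4 + 2·3 = 1840.2
F: 4·306 + 3·6.1 + 2·0 = 1242.3
G: 4·393 + 3·16.6 + 2·2 = 1625.8
H: 4·346 + 3·20.4 + 2·2 = 1449.2
I: 4·877 + 3·15.3 + 2·2 = 3557.9
J: 4·486 + 3·10.2 + 2·1 = 1976.6
Lowest: B at 729.5.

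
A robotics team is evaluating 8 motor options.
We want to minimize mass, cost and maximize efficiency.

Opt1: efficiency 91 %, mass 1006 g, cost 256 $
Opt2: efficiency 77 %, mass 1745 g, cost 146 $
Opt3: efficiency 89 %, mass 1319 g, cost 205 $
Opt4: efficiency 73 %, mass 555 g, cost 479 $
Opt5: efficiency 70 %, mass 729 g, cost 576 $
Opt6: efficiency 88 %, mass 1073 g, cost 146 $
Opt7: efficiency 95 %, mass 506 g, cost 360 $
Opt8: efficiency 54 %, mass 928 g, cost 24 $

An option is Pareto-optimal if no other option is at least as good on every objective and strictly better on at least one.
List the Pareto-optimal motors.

Opt1: not dominated.
Opt2: dominated by Opt6 (efficiency 88≥77, mass 1073≤1745, cost 146≤146).
Opt3: not dominated.
Opt4: dominated by Opt7 (efficiency 95≥73, mass 506≤555, cost 360≤479).
Opt5: dominated by Opt4 (efficiency 73≥70, mass 555≤729, cost 479≤576).
Opt6: not dominated.
Opt7: not dominated (best efficiency).
Opt8: not dominated (best cost).

Opt1, Opt3, Opt6, Opt7, Opt8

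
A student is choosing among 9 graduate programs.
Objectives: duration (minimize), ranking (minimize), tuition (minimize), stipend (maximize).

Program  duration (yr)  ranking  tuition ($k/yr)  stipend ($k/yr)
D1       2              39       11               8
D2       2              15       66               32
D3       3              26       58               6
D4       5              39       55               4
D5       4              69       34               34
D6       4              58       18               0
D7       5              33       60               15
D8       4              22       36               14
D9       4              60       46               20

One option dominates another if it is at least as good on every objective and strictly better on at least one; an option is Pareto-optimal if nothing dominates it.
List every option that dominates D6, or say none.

D1

D1: duration 2≤4, ranking 39≤58, tuition 11≤18, stipend 8≥0 — dominates D6.
Others (D2, D3, D4, D5, D7, D8, D9) are each worse than D6 on at least one objective.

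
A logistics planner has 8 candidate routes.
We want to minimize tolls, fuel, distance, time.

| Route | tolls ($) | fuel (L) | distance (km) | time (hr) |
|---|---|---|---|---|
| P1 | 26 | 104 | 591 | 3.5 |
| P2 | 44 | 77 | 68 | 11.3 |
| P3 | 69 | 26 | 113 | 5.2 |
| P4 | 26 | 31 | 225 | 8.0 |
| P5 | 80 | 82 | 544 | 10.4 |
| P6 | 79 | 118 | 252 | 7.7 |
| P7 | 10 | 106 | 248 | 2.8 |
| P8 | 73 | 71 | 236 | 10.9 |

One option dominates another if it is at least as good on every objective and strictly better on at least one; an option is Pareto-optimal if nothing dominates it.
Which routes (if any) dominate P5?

P3, P4

P3: tolls 69≤80, fuel 26≤82, distance 113≤544, time 5.2≤10.4 — dominates P5.
P4: tolls 26≤80, fuel 31≤82, distance 225≤544, time 8.0≤10.4 — dominates P5.
Others (P1, P2, P6, P7, P8) are each worse than P5 on at least one objective.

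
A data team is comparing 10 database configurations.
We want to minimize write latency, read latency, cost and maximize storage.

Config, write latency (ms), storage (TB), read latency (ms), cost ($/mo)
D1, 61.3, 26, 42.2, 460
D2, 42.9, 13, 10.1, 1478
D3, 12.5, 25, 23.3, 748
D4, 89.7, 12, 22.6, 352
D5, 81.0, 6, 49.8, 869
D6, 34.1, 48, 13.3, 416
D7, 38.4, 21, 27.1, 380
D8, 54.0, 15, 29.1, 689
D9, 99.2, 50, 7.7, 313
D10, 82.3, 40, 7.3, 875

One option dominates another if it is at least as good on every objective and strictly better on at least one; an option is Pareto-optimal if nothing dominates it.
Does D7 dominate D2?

No

D7 vs D2: D7 is worse on read latency (27.1 vs 10.1), so it does not dominate D2.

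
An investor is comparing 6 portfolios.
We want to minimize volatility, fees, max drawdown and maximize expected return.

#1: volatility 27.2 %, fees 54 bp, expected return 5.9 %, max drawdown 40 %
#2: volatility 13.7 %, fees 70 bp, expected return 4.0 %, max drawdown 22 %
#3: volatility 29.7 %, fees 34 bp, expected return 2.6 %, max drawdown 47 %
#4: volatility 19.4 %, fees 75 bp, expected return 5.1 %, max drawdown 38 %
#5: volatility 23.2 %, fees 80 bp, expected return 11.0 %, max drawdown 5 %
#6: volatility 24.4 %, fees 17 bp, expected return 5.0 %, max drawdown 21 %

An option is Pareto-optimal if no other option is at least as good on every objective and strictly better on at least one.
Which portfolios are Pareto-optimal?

#1: not dominated.
#2: not dominated (best volatility).
#3: dominated by #6 (volatility 24.4≤29.7, fees 17≤34, expected return 5.0≥2.6, max drawdown 21≤47).
#4: not dominated.
#5: not dominated (best expected return).
#6: not dominated (best fees).

#1, #2, #4, #5, #6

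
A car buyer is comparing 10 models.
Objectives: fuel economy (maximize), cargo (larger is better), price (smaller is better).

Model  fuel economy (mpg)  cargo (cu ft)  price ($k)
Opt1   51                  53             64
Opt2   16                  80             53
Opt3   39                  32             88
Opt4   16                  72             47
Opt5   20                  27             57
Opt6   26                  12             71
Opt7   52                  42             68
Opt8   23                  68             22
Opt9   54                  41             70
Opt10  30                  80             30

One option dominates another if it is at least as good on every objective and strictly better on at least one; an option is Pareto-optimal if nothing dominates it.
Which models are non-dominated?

Opt1, Opt7, Opt8, Opt9, Opt10

Opt1: not dominated.
Opt2: dominated by Opt10 (fuel economy 30≥16, cargo 80≥80, price 30≤53).
Opt3: dominated by Opt1 (fuel economy 51≥39, cargo 53≥32, price 64≤88).
Opt4: dominated by Opt10 (fuel economy 30≥16, cargo 80≥72, price 30≤47).
Opt5: dominated by Opt8 (fuel economy 23≥20, cargo 68≥27, price 22≤57).
Opt6: dominated by Opt1 (fuel economy 51≥26, cargo 53≥12, price 64≤71).
Opt7: not dominated.
Opt8: not dominated (best price).
Opt9: not dominated (best fuel economy).
Opt10: not dominated.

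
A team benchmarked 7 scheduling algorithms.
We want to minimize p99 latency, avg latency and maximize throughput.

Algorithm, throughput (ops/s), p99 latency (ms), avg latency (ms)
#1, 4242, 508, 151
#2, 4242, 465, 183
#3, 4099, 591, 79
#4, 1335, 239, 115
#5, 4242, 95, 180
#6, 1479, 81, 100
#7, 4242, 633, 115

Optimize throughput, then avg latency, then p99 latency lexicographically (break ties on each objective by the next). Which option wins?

First maximize throughput: best is 4242, kept {#1, #2, #5, #7}.
Then minimize avg latency: best is 115, kept {#7}.

#7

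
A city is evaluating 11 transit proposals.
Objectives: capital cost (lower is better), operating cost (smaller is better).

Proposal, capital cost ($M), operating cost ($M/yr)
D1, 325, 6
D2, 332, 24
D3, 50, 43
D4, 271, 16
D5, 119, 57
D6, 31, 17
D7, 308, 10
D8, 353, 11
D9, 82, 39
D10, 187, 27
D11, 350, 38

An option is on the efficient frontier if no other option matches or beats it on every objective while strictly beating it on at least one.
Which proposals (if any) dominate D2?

D1, D4, D6, D7

D1: capital cost 325≤332, operating cost 6≤24 — dominates D2.
D4: capital cost 271≤332, operating cost 16≤24 — dominates D2.
D6: capital cost 31≤332, operating cost 17≤24 — dominates D2.
D7: capital cost 308≤332, operating cost 10≤24 — dominates D2.
Others (D3, D5, D8, D9, D10, D11) are each worse than D2 on at least one objective.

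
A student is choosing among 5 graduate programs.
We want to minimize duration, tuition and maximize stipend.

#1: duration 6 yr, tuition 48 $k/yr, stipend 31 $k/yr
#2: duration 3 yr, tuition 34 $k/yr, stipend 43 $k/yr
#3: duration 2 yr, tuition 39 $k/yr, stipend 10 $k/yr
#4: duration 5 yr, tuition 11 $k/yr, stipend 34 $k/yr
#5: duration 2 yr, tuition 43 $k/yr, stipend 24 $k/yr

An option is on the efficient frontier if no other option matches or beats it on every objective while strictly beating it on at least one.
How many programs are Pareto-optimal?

#1: dominated by #2 (duration 3≤6, tuition 34≤48, stipend 43≥31).
#2: not dominated (best stipend).
#3: not dominated.
#4: not dominated (best tuition).
#5: not dominated.
Pareto-optimal: #2, #3, #4, #5 → 4.

4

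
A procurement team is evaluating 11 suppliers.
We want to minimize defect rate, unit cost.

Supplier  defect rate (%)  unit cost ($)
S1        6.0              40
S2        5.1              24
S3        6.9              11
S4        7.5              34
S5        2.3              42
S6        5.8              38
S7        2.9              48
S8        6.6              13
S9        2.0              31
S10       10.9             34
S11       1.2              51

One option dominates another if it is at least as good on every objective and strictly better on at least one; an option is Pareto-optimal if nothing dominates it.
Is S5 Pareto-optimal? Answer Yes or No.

S9 vs S5: defect rate 2.0≤2.3, unit cost 31≤42 — S9 is at least as good on every objective and strictly better on at least one, so S9 dominates S5.

No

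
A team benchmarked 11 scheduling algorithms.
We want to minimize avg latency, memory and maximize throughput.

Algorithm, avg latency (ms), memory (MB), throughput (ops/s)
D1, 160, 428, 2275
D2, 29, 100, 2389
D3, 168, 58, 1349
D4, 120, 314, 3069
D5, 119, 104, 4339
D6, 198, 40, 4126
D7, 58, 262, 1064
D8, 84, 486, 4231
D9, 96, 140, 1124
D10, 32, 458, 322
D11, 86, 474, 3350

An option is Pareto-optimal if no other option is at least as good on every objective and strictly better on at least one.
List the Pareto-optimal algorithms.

D2, D3, D5, D6, D8, D11

D1: dominated by D2 (avg latency 29≤160, memory 100≤428, throughput 2389≥2275).
D2: not dominated (best avg latency).
D3: not dominated.
D4: dominated by D5 (avg latency 119≤120, memory 104≤314, throughput 4339≥3069).
D5: not dominated (best throughput).
D6: not dominated (best memory).
D7: dominated by D2 (avg latency 29≤58, memory 100≤262, throughput 2389≥1064).
D8: not dominated.
D9: dominated by D2 (avg latency 29≤96, memory 100≤140, throughput 2389≥1124).
D10: dominated by D2 (avg latency 29≤32, memory 100≤458, throughput 2389≥322).
D11: not dominated.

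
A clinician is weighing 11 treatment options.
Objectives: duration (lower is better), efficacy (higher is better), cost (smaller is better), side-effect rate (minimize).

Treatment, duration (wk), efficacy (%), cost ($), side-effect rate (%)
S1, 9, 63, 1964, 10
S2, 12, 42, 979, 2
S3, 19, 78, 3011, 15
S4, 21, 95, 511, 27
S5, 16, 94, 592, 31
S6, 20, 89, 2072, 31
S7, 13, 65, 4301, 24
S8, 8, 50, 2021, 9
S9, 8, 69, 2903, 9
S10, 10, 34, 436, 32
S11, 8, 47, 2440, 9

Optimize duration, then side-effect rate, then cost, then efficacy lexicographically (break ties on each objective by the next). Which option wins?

First minimize duration: best is 8, kept {S8, S9, S11}.
Then minimize side-effect rate: best is 9, kept {S8, S9, S11}.
Then minimize cost: best is 2021, kept {S8}.

S8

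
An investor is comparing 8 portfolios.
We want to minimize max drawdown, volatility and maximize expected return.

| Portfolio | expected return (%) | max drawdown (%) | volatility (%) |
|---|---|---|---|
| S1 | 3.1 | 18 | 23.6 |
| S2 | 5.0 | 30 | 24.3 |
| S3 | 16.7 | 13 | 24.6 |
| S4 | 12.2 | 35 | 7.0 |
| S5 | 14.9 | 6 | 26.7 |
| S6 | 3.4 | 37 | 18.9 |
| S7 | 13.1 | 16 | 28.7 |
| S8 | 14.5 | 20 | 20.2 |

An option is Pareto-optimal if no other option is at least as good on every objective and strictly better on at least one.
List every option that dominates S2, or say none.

S8

S8: expected return 14.5≥5.0, max drawdown 20≤30, volatility 20.2≤24.3 — dominates S2.
Others (S1, S3, S4, S5, S6, S7) are each worse than S2 on at least one objective.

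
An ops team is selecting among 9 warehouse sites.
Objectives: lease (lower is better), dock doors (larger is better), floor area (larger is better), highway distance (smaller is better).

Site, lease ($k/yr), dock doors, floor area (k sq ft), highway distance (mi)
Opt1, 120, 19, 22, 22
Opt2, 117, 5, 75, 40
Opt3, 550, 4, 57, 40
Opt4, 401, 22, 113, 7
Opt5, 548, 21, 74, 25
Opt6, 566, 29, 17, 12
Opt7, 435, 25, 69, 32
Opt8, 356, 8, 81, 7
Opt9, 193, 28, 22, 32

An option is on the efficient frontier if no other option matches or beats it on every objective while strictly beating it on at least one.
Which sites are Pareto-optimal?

Opt1: not dominated.
Opt2: not dominated (best lease).
Opt3: dominated by Opt2 (lease 117≤550, dock doors 5≥4, floor area 75≥57, highway distance 40≤40).
Opt4: not dominated (best floor area).
Opt5: dominated by Opt4 (lease 401≤548, dock doors 22≥21, floor area 113≥74, highway distance 7≤25).
Opt6: not dominated (best dock doors).
Opt7: not dominated.
Opt8: not dominated.
Opt9: not dominated.

Opt1, Opt2, Opt4, Opt6, Opt7, Opt8, Opt9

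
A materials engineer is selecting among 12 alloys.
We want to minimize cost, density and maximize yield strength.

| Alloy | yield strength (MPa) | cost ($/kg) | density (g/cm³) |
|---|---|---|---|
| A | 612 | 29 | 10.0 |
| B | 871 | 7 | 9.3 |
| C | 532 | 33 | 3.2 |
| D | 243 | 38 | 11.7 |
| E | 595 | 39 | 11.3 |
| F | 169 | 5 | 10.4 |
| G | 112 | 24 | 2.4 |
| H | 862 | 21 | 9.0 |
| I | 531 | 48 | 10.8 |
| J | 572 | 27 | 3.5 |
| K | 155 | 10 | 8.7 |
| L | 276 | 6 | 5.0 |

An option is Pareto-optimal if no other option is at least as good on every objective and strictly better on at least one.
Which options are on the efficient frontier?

B, C, F, G, H, J, L

A: dominated by B (yield strength 871≥612, cost 7≤29, density 9.3≤10.0).
B: not dominated (best yield strength).
C: not dominated.
D: dominated by A (yield strength 612≥243, cost 29≤38, density 10.0≤11.7).
E: dominated by A (yield strength 612≥595, cost 29≤39, density 10.0≤11.3).
F: not dominated (best cost).
G: not dominated (best density).
H: not dominated.
I: dominated by A (yield strength 612≥531, cost 29≤48, density 10.0≤10.8).
J: not dominated.
K: dominated by L (yield strength 276≥155, cost 6≤10, density 5.0≤8.7).
L: not dominated.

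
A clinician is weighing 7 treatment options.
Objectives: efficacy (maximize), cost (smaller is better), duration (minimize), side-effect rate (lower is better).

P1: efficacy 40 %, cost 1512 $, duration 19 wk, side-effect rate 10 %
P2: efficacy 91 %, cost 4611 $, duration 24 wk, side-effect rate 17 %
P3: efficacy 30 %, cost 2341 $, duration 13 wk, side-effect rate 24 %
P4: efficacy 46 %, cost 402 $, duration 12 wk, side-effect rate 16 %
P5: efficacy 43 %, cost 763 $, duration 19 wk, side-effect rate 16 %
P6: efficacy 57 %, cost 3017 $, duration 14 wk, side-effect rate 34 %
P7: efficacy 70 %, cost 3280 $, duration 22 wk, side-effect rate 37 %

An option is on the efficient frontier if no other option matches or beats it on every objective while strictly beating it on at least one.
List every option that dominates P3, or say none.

P4: efficacy 46≥30, cost 402≤2341, duration 12≤13, side-effect rate 16≤24 — dominates P3.
Others (P1, P2, P5, P6, P7) are each worse than P3 on at least one objective.

P4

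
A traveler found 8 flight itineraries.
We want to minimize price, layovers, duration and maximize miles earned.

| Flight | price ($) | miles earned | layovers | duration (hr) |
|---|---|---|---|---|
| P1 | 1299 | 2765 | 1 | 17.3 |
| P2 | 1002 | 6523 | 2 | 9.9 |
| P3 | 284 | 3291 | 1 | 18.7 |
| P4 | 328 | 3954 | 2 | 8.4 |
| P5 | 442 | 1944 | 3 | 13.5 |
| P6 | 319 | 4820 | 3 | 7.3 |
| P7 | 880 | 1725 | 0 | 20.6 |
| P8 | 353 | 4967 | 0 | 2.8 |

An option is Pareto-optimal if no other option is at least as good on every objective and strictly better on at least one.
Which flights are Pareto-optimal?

P1: dominated by P8 (price 353≤1299, miles earned 4967≥2765, layovers 0≤1, duration 2.8≤17.3).
P2: not dominated (best miles earned).
P3: not dominated (best price).
P4: not dominated.
P5: dominated by P4 (price 328≤442, miles earned 3954≥1944, layovers 2≤3, duration 8.4≤13.5).
P6: not dominated.
P7: dominated by P8 (price 353≤880, miles earned 4967≥1725, layovers 0≤0, duration 2.8≤20.6).
P8: not dominated (best duration).

P2, P3, P4, P6, P8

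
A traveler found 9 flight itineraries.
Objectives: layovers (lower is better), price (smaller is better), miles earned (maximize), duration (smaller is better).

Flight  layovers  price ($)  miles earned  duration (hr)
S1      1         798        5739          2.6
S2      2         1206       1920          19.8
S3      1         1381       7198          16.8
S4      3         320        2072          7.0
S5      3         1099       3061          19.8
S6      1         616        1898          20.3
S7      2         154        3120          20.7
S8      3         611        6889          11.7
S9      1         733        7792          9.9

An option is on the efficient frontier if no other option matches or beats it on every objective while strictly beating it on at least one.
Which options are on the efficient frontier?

S1, S4, S6, S7, S8, S9

S1: not dominated (best duration).
S2: dominated by S1 (layovers 1≤2, price 798≤1206, miles earned 5739≥1920, duration 2.6≤19.8).
S3: dominated by S9 (layovers 1≤1, price 733≤1381, miles earned 7792≥7198, duration 9.9≤16.8).
S4: not dominated.
S5: dominated by S1 (layovers 1≤3, price 798≤1099, miles earned 5739≥3061, duration 2.6≤19.8).
S6: not dominated.
S7: not dominated (best price).
S8: not dominated.
S9: not dominated (best miles earned).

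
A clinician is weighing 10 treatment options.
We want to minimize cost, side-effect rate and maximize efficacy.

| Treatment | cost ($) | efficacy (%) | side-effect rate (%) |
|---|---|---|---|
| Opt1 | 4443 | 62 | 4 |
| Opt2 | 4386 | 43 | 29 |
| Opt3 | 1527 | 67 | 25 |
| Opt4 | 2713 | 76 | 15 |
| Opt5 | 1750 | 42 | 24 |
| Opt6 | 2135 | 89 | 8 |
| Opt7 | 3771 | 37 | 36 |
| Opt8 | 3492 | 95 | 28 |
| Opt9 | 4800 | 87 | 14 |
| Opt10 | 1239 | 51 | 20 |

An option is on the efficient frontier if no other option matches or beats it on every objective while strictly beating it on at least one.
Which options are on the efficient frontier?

Opt1, Opt3, Opt6, Opt8, Opt10

Opt1: not dominated (best side-effect rate).
Opt2: dominated by Opt3 (cost 1527≤4386, efficacy 67≥43, side-effect rate 25≤29).
Opt3: not dominated.
Opt4: dominated by Opt6 (cost 2135≤2713, efficacy 89≥76, side-effect rate 8≤15).
Opt5: dominated by Opt10 (cost 1239≤1750, efficacy 51≥42, side-effect rate 20≤24).
Opt6: not dominated.
Opt7: dominated by Opt3 (cost 1527≤3771, efficacy 67≥37, side-effect rate 25≤36).
Opt8: not dominated (best efficacy).
Opt9: dominated by Opt6 (cost 2135≤4800, efficacy 89≥87, side-effect rate 8≤14).
Opt10: not dominated (best cost).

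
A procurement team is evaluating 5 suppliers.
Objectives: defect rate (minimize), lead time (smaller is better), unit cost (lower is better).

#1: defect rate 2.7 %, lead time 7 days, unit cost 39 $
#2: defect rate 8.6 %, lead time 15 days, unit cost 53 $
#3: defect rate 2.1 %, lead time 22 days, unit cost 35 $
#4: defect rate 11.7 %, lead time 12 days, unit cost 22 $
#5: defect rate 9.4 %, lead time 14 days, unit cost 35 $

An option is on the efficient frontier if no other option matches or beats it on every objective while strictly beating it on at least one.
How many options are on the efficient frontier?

#1: not dominated (best lead time).
#2: dominated by #1 (defect rate 2.7≤8.6, lead time 7≤15, unit cost 39≤53).
#3: not dominated (best defect rate).
#4: not dominated (best unit cost).
#5: not dominated.
Pareto-optimal: #1, #3, #4, #5 → 4.

4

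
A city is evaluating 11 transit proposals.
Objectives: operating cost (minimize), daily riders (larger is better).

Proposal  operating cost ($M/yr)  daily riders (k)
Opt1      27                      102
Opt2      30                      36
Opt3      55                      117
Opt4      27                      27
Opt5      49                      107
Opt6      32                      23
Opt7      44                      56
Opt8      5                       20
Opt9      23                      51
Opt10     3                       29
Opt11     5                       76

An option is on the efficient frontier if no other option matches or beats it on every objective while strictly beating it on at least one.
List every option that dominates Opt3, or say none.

none

Opt1: worse on daily riders (102 vs 117).
Opt2: worse on daily riders (36 vs 117).
Opt4: worse on daily riders (27 vs 117).
Opt5: worse on daily riders (107 vs 117).
Opt6: worse on daily riders (23 vs 117).
Opt7: worse on daily riders (56 vs 117).
Opt8: worse on daily riders (20 vs 117).
Opt9: worse on daily riders (51 vs 117).
Opt10: worse on daily riders (29 vs 117).
Opt11: worse on daily riders (76 vs 117).
No option dominates Opt3.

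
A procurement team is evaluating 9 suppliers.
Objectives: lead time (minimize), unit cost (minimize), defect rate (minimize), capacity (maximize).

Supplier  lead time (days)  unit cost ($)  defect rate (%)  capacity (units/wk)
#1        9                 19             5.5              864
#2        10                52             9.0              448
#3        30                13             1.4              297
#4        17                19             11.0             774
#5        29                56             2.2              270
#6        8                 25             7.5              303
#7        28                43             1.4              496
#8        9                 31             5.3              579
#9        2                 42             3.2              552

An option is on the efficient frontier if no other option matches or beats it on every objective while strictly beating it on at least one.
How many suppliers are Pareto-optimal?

6

#1: not dominated (best capacity).
#2: dominated by #1 (lead time 9≤10, unit cost 19≤52, defect rate 5.5≤9.0, capacity 864≥448).
#3: not dominated (best unit cost).
#4: dominated by #1 (lead time 9≤17, unit cost 19≤19, defect rate 5.5≤11.0, capacity 864≥774).
#5: dominated by #7 (lead time 28≤29, unit cost 43≤56, defect rate 1.4≤2.2, capacity 496≥270).
#6: not dominated.
#7: not dominated.
#8: not dominated.
#9: not dominated (best lead time).
Pareto-optimal: #1, #3, #6, #7, #8, #9 → 6.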